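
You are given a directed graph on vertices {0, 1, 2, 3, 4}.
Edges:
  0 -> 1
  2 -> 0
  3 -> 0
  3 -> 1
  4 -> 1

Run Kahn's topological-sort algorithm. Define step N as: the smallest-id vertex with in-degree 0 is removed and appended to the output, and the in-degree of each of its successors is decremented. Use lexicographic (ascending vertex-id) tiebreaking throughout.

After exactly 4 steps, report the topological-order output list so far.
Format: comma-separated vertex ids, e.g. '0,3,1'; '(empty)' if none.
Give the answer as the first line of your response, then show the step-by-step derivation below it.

2,3,0,4

step 1: output 2; order=[2]; indeg=(1,3,0,0,0)
step 2: output 3; order=[2,3]; indeg=(0,2,0,0,0)
step 3: output 0; order=[2,3,0]; indeg=(0,1,0,0,0)
step 4: output 4; order=[2,3,0,4]; indeg=(0,0,0,0,0)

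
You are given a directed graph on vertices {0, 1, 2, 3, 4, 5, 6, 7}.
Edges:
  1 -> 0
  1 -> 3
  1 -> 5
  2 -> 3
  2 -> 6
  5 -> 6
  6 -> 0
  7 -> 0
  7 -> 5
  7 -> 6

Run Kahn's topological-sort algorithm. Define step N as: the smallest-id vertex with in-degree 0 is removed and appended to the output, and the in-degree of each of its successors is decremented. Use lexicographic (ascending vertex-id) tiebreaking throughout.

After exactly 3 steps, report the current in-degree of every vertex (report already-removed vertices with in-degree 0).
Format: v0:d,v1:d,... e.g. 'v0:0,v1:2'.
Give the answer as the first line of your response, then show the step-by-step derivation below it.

v0:2,v1:0,v2:0,v3:0,v4:0,v5:1,v6:2,v7:0

step 1: output 1; order=[1]; indeg=(2,0,0,1,0,1,3,0)
step 2: output 2; order=[1,2]; indeg=(2,0,0,0,0,1,2,0)
step 3: output 3; order=[1,2,3]; indeg=(2,0,0,0,0,1,2,0)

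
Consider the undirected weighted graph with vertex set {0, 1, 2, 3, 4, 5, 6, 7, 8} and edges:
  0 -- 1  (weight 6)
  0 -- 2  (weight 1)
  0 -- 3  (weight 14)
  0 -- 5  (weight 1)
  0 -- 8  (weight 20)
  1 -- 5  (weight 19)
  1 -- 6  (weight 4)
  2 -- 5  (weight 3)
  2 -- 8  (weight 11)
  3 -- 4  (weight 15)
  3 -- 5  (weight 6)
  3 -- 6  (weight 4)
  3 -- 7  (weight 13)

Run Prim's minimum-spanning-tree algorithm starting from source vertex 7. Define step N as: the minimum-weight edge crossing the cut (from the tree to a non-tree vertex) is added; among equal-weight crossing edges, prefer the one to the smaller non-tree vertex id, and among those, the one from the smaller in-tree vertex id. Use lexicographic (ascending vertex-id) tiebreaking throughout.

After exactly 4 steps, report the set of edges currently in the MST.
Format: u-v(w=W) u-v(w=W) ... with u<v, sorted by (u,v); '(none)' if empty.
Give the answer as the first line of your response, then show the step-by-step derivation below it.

0-1(w=6) 1-6(w=4) 3-6(w=4) 3-7(w=13)

step 1: add edge 3-7 (w=13); MST = {3-7(w=13)}
step 2: add edge 3-6 (w=4); MST = {3-6(w=4) 3-7(w=13)}
step 3: add edge 1-6 (w=4); MST = {1-6(w=4) 3-6(w=4) 3-7(w=13)}
step 4: add edge 0-1 (w=6); MST = {0-1(w=6) 1-6(w=4) 3-6(w=4) 3-7(w=13)}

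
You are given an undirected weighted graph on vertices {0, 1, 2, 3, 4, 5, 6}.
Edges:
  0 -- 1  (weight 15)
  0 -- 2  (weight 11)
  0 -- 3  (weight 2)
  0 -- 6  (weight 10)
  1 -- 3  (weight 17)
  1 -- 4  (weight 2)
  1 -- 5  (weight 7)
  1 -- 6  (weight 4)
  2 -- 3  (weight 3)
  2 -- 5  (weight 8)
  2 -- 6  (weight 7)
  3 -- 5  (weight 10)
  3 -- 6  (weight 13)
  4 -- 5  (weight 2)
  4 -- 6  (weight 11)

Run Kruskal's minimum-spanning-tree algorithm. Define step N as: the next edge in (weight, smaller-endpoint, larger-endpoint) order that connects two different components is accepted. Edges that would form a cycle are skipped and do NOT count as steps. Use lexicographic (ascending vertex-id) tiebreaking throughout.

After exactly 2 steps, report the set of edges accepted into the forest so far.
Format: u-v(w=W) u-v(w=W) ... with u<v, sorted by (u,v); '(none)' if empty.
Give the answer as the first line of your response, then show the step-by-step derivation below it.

0-3(w=2) 1-4(w=2)

step 1: add edge 0-3 (w=2); MST = {0-3(w=2)}
step 2: add edge 1-4 (w=2); MST = {0-3(w=2) 1-4(w=2)}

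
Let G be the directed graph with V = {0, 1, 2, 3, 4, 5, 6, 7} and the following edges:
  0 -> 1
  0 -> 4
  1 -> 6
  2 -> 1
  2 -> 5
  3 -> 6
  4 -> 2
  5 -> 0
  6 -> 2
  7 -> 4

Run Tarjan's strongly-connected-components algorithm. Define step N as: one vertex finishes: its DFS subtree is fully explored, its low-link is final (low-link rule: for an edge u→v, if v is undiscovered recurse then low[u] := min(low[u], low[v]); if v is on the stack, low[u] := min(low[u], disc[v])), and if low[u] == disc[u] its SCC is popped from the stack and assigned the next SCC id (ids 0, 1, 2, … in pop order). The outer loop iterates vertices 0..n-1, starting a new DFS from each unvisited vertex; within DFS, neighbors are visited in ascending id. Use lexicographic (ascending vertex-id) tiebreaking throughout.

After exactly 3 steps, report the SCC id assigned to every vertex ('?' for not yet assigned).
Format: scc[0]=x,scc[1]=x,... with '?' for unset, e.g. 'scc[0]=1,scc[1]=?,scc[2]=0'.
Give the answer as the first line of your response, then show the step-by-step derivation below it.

scc[0]=?,scc[1]=?,scc[2]=?,scc[3]=?,scc[4]=?,scc[5]=?,scc[6]=?,scc[7]=?

step 1: low=(low[0]=0,low[1]=1,low[2]=1,low[3]=?,low[4]=?,low[5]=0,low[6]=2,low[7]=?); scc=(scc[0]=?,scc[1]=?,scc[2]=?,scc[3]=?,scc[4]=?,scc[5]=?,scc[6]=?,scc[7]=?)
step 2: low=(low[0]=0,low[1]=1,low[2]=0,low[3]=?,low[4]=?,low[5]=0,low[6]=2,low[7]=?); scc=(scc[0]=?,scc[1]=?,scc[2]=?,scc[3]=?,scc[4]=?,scc[5]=?,scc[6]=?,scc[7]=?)
step 3: low=(low[0]=0,low[1]=1,low[2]=0,low[3]=?,low[4]=?,low[5]=0,low[6]=0,low[7]=?); scc=(scc[0]=?,scc[1]=?,scc[2]=?,scc[3]=?,scc[4]=?,scc[5]=?,scc[6]=?,scc[7]=?)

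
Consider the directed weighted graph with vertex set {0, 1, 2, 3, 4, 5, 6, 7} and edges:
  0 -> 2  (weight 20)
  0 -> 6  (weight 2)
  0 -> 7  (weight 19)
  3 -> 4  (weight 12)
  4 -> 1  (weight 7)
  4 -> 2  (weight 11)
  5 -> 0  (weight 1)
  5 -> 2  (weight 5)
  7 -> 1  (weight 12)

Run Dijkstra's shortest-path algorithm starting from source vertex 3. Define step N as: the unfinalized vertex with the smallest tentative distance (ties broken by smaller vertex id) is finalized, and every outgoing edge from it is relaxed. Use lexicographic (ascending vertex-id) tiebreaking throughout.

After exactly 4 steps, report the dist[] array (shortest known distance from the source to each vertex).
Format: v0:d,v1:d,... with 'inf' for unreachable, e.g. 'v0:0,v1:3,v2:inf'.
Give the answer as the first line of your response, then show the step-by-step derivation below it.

v0:inf,v1:19,v2:23,v3:0,v4:12,v5:inf,v6:inf,v7:inf

step 1: dist = v0:inf,v1:inf,v2:inf,v3:0,v4:12,v5:inf,v6:inf,v7:inf
step 2: dist = v0:inf,v1:19,v2:23,v3:0,v4:12,v5:inf,v6:inf,v7:inf
step 3: dist = v0:inf,v1:19,v2:23,v3:0,v4:12,v5:inf,v6:inf,v7:inf
step 4: dist = v0:inf,v1:19,v2:23,v3:0,v4:12,v5:inf,v6:inf,v7:inf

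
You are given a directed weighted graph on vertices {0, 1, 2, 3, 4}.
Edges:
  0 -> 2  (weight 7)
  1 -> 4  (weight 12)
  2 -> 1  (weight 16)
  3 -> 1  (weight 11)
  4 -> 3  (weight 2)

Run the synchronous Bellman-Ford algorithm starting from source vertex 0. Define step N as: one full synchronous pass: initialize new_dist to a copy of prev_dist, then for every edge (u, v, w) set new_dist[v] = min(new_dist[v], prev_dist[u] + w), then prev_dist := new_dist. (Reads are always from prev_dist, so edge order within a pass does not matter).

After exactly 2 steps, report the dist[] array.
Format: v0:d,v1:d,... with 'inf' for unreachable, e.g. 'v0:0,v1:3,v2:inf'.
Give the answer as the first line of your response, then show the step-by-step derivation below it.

v0:0,v1:23,v2:7,v3:inf,v4:inf

step 1: dist = v0:0,v1:inf,v2:7,v3:inf,v4:inf
step 2: dist = v0:0,v1:23,v2:7,v3:inf,v4:inf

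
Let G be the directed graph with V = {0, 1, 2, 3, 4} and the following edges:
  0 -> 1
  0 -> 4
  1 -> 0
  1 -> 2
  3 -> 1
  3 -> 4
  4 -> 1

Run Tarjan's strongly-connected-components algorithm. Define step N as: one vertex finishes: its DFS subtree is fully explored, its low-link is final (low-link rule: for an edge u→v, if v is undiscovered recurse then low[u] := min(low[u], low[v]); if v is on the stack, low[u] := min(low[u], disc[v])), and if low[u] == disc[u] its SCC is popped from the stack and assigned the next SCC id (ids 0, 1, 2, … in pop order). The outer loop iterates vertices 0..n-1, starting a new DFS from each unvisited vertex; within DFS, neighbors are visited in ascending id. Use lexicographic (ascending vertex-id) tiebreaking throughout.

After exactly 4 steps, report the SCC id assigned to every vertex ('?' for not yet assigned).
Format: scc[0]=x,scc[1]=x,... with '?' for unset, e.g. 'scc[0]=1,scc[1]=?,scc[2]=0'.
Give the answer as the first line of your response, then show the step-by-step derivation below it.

scc[0]=1,scc[1]=1,scc[2]=0,scc[3]=?,scc[4]=1

step 1: low=(low[0]=0,low[1]=0,low[2]=2,low[3]=?,low[4]=?); scc=(scc[0]=?,scc[1]=?,scc[2]=0,scc[3]=?,scc[4]=?)
step 2: low=(low[0]=0,low[1]=0,low[2]=2,low[3]=?,low[4]=?); scc=(scc[0]=?,scc[1]=?,scc[2]=0,scc[3]=?,scc[4]=?)
step 3: low=(low[0]=0,low[1]=0,low[2]=2,low[3]=?,low[4]=1); scc=(scc[0]=?,scc[1]=?,scc[2]=0,scc[3]=?,scc[4]=?)
step 4: low=(low[0]=0,low[1]=0,low[2]=2,low[3]=?,low[4]=1); scc=(scc[0]=1,scc[1]=1,scc[2]=0,scc[3]=?,scc[4]=1)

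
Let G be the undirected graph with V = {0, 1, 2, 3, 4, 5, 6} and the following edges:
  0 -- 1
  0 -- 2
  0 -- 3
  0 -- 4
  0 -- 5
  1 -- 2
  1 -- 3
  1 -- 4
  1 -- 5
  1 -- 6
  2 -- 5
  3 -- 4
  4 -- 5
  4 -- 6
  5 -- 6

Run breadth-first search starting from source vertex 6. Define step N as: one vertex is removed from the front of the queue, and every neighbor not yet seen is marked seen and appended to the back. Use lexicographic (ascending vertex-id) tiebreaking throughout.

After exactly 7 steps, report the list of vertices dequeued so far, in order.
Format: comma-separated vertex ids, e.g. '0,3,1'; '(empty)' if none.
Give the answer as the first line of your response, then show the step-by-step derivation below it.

6,1,4,5,0,2,3

step 1: dequeue 6; queue=[1,4,5]; order=6
step 2: dequeue 1; queue=[4,5,0,2,3]; order=6,1
step 3: dequeue 4; queue=[5,0,2,3]; order=6,1,4
step 4: dequeue 5; queue=[0,2,3]; order=6,1,4,5
step 5: dequeue 0; queue=[2,3]; order=6,1,4,5,0
step 6: dequeue 2; queue=[3]; order=6,1,4,5,0,2
step 7: dequeue 3; queue=[(empty)]; order=6,1,4,5,0,2,3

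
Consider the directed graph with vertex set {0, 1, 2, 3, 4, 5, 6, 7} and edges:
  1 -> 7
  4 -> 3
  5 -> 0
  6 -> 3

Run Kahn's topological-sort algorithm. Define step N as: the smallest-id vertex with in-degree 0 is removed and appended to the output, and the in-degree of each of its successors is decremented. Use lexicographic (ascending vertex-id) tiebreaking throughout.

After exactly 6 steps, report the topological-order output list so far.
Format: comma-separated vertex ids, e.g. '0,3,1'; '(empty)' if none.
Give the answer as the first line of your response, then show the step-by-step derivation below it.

1,2,4,5,0,6

step 1: output 1; order=[1]; indeg=(1,0,0,2,0,0,0,0)
step 2: output 2; order=[1,2]; indeg=(1,0,0,2,0,0,0,0)
step 3: output 4; order=[1,2,4]; indeg=(1,0,0,1,0,0,0,0)
step 4: output 5; order=[1,2,4,5]; indeg=(0,0,0,1,0,0,0,0)
step 5: output 0; order=[1,2,4,5,0]; indeg=(0,0,0,1,0,0,0,0)
step 6: output 6; order=[1,2,4,5,0,6]; indeg=(0,0,0,0,0,0,0,0)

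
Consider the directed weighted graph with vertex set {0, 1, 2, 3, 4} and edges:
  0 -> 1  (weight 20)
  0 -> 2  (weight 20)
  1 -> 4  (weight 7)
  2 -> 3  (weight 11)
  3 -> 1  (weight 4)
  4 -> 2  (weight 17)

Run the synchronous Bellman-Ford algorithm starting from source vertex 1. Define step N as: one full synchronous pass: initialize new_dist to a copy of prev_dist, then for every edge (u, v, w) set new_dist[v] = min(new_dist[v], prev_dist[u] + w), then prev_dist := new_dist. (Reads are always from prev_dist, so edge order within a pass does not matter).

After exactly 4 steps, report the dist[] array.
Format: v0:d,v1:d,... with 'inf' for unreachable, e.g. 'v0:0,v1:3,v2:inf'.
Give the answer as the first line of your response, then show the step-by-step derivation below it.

v0:inf,v1:0,v2:24,v3:35,v4:7

step 1: dist = v0:inf,v1:0,v2:inf,v3:inf,v4:7
step 2: dist = v0:inf,v1:0,v2:24,v3:inf,v4:7
step 3: dist = v0:inf,v1:0,v2:24,v3:35,v4:7
step 4: dist = v0:inf,v1:0,v2:24,v3:35,v4:7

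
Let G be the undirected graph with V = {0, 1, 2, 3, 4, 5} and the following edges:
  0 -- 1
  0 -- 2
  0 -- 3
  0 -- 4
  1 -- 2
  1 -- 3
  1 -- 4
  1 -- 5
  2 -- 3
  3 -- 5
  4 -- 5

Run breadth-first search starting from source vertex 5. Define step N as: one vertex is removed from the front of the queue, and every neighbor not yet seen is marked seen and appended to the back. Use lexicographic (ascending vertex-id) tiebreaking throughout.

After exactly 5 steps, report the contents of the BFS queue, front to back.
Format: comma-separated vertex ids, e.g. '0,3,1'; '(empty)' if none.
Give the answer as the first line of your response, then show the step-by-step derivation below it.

2

step 1: dequeue 5; queue=[1,3,4]; order=5
step 2: dequeue 1; queue=[3,4,0,2]; order=5,1
step 3: dequeue 3; queue=[4,0,2]; order=5,1,3
step 4: dequeue 4; queue=[0,2]; order=5,1,3,4
step 5: dequeue 0; queue=[2]; order=5,1,3,4,0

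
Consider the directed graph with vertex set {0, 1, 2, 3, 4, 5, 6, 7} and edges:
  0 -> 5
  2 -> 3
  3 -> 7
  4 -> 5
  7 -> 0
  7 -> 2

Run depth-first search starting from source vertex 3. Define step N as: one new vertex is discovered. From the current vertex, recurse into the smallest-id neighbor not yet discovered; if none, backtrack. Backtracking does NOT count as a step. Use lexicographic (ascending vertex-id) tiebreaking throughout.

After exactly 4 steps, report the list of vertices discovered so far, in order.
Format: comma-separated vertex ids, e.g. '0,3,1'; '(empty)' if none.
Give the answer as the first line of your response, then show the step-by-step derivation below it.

3,7,0,5

step 1: discover 3; path=3; order=3
step 2: discover 7; path=3>7; order=3,7
step 3: discover 0; path=3>7>0; order=3,7,0
step 4: discover 5; path=3>7>0>5; order=3,7,0,5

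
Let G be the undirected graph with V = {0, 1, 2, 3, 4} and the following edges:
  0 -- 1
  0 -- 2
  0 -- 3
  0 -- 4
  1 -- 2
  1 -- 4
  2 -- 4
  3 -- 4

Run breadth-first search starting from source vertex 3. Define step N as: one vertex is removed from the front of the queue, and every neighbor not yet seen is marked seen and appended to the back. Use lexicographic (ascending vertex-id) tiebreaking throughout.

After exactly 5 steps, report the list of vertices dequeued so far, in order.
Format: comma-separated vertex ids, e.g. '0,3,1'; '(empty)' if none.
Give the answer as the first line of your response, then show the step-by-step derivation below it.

3,0,4,1,2

step 1: dequeue 3; queue=[0,4]; order=3
step 2: dequeue 0; queue=[4,1,2]; order=3,0
step 3: dequeue 4; queue=[1,2]; order=3,0,4
step 4: dequeue 1; queue=[2]; order=3,0,4,1
step 5: dequeue 2; queue=[(empty)]; order=3,0,4,1,2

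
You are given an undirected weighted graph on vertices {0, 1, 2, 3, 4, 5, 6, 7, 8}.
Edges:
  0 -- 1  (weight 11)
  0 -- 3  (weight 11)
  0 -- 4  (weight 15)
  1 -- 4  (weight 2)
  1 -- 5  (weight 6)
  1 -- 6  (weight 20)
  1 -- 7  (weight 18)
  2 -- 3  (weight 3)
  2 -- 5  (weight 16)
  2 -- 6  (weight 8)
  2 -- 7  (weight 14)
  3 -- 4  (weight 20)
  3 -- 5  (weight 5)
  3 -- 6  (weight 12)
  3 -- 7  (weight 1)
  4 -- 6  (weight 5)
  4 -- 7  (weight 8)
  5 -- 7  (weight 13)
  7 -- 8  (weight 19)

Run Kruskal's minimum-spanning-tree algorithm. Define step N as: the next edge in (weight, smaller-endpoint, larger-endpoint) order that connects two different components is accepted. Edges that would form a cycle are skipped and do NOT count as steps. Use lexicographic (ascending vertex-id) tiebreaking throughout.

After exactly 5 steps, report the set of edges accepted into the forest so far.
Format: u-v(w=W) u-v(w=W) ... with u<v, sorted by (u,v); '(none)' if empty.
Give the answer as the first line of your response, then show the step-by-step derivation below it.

1-4(w=2) 2-3(w=3) 3-5(w=5) 3-7(w=1) 4-6(w=5)

step 1: add edge 3-7 (w=1); MST = {3-7(w=1)}
step 2: add edge 1-4 (w=2); MST = {1-4(w=2) 3-7(w=1)}
step 3: add edge 2-3 (w=3); MST = {1-4(w=2) 2-3(w=3) 3-7(w=1)}
step 4: add edge 3-5 (w=5); MST = {1-4(w=2) 2-3(w=3) 3-5(w=5) 3-7(w=1)}
step 5: add edge 4-6 (w=5); MST = {1-4(w=2) 2-3(w=3) 3-5(w=5) 3-7(w=1) 4-6(w=5)}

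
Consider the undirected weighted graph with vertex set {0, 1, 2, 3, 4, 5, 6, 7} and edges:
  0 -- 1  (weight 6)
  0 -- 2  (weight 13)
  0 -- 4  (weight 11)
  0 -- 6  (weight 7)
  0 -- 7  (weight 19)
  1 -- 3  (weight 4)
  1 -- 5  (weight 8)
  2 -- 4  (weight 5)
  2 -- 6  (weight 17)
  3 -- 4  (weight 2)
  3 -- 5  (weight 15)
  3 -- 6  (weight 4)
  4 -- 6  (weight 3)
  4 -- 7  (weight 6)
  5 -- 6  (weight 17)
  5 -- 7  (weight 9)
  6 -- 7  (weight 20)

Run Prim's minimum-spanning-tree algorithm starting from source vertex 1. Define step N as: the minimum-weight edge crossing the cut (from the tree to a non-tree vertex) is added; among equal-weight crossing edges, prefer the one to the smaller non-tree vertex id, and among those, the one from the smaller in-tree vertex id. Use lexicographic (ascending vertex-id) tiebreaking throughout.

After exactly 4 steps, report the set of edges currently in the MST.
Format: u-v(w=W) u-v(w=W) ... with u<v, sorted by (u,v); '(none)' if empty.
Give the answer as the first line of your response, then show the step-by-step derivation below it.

1-3(w=4) 2-4(w=5) 3-4(w=2) 4-6(w=3)

step 1: add edge 1-3 (w=4); MST = {1-3(w=4)}
step 2: add edge 3-4 (w=2); MST = {1-3(w=4) 3-4(w=2)}
step 3: add edge 4-6 (w=3); MST = {1-3(w=4) 3-4(w=2) 4-6(w=3)}
step 4: add edge 2-4 (w=5); MST = {1-3(w=4) 2-4(w=5) 3-4(w=2) 4-6(w=3)}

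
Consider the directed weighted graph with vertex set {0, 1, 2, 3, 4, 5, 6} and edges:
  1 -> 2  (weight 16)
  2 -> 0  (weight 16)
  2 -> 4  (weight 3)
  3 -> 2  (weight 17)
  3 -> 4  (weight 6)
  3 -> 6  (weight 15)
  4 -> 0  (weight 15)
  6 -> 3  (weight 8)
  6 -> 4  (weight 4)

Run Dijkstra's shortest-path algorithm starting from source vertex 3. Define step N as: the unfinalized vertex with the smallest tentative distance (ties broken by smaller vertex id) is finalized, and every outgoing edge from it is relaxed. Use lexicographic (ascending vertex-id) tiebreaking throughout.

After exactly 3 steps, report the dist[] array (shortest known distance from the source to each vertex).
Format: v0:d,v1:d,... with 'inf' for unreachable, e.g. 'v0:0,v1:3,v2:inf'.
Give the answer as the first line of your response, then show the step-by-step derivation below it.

v0:21,v1:inf,v2:17,v3:0,v4:6,v5:inf,v6:15

step 1: dist = v0:inf,v1:inf,v2:17,v3:0,v4:6,v5:inf,v6:15
step 2: dist = v0:21,v1:inf,v2:17,v3:0,v4:6,v5:inf,v6:15
step 3: dist = v0:21,v1:inf,v2:17,v3:0,v4:6,v5:inf,v6:15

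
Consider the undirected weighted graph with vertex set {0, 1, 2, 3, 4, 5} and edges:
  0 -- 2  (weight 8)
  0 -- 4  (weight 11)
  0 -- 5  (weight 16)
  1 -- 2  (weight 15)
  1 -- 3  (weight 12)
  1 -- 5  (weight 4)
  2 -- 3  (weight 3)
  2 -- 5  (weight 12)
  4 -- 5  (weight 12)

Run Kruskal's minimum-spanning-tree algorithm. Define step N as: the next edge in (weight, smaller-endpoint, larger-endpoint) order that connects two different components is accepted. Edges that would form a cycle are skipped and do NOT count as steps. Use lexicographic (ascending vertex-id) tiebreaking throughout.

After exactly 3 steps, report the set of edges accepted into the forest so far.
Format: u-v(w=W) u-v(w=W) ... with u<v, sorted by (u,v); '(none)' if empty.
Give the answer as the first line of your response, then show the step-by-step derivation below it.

0-2(w=8) 1-5(w=4) 2-3(w=3)

step 1: add edge 2-3 (w=3); MST = {2-3(w=3)}
step 2: add edge 1-5 (w=4); MST = {1-5(w=4) 2-3(w=3)}
step 3: add edge 0-2 (w=8); MST = {0-2(w=8) 1-5(w=4) 2-3(w=3)}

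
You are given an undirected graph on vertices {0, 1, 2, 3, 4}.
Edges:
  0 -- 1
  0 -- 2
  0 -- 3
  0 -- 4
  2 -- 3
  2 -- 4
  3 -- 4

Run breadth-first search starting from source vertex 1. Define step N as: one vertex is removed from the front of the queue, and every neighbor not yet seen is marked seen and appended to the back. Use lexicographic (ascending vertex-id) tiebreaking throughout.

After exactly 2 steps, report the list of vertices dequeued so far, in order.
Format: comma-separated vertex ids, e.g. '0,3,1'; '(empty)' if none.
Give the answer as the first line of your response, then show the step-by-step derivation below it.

1,0

step 1: dequeue 1; queue=[0]; order=1
step 2: dequeue 0; queue=[2,3,4]; order=1,0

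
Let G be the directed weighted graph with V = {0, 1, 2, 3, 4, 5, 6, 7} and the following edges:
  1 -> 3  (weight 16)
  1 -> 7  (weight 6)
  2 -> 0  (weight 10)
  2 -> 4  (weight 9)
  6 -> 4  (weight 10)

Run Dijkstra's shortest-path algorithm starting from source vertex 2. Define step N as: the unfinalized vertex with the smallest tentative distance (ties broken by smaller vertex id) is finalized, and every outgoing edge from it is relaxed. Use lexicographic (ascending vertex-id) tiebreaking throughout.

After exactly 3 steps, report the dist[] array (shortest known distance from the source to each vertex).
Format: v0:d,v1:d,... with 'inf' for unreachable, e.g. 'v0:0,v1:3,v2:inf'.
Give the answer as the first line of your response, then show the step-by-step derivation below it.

v0:10,v1:inf,v2:0,v3:inf,v4:9,v5:inf,v6:inf,v7:inf

step 1: dist = v0:10,v1:inf,v2:0,v3:inf,v4:9,v5:inf,v6:inf,v7:inf
step 2: dist = v0:10,v1:inf,v2:0,v3:inf,v4:9,v5:inf,v6:inf,v7:inf
step 3: dist = v0:10,v1:inf,v2:0,v3:inf,v4:9,v5:inf,v6:inf,v7:inf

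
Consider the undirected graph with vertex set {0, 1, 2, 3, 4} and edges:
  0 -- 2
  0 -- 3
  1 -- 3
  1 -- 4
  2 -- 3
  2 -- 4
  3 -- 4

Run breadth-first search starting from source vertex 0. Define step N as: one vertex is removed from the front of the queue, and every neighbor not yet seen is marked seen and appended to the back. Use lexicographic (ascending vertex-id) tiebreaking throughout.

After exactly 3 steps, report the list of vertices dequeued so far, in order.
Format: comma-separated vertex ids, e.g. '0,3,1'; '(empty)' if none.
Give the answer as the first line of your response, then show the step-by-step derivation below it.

0,2,3

step 1: dequeue 0; queue=[2,3]; order=0
step 2: dequeue 2; queue=[3,4]; order=0,2
step 3: dequeue 3; queue=[4,1]; order=0,2,3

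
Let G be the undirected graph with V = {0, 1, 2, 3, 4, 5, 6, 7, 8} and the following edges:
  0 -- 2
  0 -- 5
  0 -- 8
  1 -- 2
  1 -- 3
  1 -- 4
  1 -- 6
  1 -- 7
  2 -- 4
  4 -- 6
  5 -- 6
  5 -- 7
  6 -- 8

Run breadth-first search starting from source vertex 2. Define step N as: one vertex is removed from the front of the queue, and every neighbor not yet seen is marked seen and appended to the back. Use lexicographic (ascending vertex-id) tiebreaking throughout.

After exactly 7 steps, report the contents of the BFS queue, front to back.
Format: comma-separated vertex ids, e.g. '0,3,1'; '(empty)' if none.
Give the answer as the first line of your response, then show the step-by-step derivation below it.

6,7

step 1: dequeue 2; queue=[0,1,4]; order=2
step 2: dequeue 0; queue=[1,4,5,8]; order=2,0
step 3: dequeue 1; queue=[4,5,8,3,6,7]; order=2,0,1
step 4: dequeue 4; queue=[5,8,3,6,7]; order=2,0,1,4
step 5: dequeue 5; queue=[8,3,6,7]; order=2,0,1,4,5
step 6: dequeue 8; queue=[3,6,7]; order=2,0,1,4,5,8
step 7: dequeue 3; queue=[6,7]; order=2,0,1,4,5,8,3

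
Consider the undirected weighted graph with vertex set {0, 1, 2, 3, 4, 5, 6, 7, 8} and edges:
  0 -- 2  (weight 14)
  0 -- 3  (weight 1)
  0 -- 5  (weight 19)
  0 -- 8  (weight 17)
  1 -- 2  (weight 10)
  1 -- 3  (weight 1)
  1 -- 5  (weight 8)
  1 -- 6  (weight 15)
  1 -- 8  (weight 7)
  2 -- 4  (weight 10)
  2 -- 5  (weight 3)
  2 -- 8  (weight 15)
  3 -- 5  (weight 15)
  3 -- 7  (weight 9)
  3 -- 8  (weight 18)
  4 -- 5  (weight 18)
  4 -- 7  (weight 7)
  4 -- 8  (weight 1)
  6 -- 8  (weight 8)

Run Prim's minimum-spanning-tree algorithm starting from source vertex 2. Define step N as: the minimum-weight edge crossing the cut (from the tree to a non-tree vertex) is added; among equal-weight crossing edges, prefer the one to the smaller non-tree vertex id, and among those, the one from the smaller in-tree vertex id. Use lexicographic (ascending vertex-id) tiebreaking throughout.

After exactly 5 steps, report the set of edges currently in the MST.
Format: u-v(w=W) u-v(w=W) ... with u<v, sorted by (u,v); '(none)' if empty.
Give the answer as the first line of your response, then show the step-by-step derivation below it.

0-3(w=1) 1-3(w=1) 1-5(w=8) 1-8(w=7) 2-5(w=3)

step 1: add edge 2-5 (w=3); MST = {2-5(w=3)}
step 2: add edge 1-5 (w=8); MST = {1-5(w=8) 2-5(w=3)}
step 3: add edge 1-3 (w=1); MST = {1-3(w=1) 1-5(w=8) 2-5(w=3)}
step 4: add edge 0-3 (w=1); MST = {0-3(w=1) 1-3(w=1) 1-5(w=8) 2-5(w=3)}
step 5: add edge 1-8 (w=7); MST = {0-3(w=1) 1-3(w=1) 1-5(w=8) 1-8(w=7) 2-5(w=3)}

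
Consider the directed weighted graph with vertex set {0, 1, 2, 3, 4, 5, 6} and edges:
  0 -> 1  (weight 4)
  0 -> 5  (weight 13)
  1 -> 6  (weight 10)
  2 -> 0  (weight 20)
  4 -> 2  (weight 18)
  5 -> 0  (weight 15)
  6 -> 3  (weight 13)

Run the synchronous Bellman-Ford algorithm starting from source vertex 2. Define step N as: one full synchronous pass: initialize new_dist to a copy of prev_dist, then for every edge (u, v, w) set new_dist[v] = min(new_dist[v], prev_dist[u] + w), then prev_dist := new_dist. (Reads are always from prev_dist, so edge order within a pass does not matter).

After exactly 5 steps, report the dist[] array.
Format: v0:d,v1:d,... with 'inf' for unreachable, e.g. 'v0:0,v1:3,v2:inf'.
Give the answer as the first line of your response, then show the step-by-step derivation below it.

v0:20,v1:24,v2:0,v3:47,v4:inf,v5:33,v6:34

step 1: dist = v0:20,v1:inf,v2:0,v3:inf,v4:inf,v5:inf,v6:inf
step 2: dist = v0:20,v1:24,v2:0,v3:inf,v4:inf,v5:33,v6:inf
step 3: dist = v0:20,v1:24,v2:0,v3:inf,v4:inf,v5:33,v6:34
step 4: dist = v0:20,v1:24,v2:0,v3:47,v4:inf,v5:33,v6:34
step 5: dist = v0:20,v1:24,v2:0,v3:47,v4:inf,v5:33,v6:34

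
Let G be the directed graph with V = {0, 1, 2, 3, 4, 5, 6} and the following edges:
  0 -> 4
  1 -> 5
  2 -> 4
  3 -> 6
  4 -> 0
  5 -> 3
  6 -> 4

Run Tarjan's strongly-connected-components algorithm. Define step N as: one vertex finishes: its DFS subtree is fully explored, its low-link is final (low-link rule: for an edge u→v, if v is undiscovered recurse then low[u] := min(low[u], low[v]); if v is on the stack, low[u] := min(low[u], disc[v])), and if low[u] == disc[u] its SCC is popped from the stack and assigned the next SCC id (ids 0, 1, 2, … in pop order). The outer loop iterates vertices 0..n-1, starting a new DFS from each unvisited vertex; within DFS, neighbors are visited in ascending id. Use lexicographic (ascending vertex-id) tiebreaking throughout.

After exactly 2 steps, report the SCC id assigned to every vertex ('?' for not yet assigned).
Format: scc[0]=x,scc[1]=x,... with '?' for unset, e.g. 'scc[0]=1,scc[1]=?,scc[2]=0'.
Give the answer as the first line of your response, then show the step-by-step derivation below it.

scc[0]=0,scc[1]=?,scc[2]=?,scc[3]=?,scc[4]=0,scc[5]=?,scc[6]=?

step 1: low=(low[0]=0,low[1]=?,low[2]=?,low[3]=?,low[4]=0,low[5]=?,low[6]=?); scc=(scc[0]=?,scc[1]=?,scc[2]=?,scc[3]=?,scc[4]=?,scc[5]=?,scc[6]=?)
step 2: low=(low[0]=0,low[1]=?,low[2]=?,low[3]=?,low[4]=0,low[5]=?,low[6]=?); scc=(scc[0]=0,scc[1]=?,scc[2]=?,scc[3]=?,scc[4]=0,scc[5]=?,scc[6]=?)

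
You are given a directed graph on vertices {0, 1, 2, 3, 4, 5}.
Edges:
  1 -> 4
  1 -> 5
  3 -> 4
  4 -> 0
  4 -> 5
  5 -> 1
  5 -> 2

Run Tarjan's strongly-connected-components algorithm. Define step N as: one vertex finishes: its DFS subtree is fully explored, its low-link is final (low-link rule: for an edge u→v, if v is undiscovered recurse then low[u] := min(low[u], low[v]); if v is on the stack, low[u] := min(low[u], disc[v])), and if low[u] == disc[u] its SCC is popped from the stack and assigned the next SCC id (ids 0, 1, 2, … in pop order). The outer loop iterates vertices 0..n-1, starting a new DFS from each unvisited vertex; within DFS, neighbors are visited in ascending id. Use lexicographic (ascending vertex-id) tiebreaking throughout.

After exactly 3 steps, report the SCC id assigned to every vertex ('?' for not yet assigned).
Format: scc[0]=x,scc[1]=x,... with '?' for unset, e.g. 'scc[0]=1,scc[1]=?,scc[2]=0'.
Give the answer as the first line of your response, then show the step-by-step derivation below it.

scc[0]=0,scc[1]=?,scc[2]=1,scc[3]=?,scc[4]=?,scc[5]=?

step 1: low=(low[0]=0,low[1]=?,low[2]=?,low[3]=?,low[4]=?,low[5]=?); scc=(scc[0]=0,scc[1]=?,scc[2]=?,scc[3]=?,scc[4]=?,scc[5]=?)
step 2: low=(low[0]=0,low[1]=1,low[2]=4,low[3]=?,low[4]=2,low[5]=1); scc=(scc[0]=0,scc[1]=?,scc[2]=1,scc[3]=?,scc[4]=?,scc[5]=?)
step 3: low=(low[0]=0,low[1]=1,low[2]=4,low[3]=?,low[4]=2,low[5]=1); scc=(scc[0]=0,scc[1]=?,scc[2]=1,scc[3]=?,scc[4]=?,scc[5]=?)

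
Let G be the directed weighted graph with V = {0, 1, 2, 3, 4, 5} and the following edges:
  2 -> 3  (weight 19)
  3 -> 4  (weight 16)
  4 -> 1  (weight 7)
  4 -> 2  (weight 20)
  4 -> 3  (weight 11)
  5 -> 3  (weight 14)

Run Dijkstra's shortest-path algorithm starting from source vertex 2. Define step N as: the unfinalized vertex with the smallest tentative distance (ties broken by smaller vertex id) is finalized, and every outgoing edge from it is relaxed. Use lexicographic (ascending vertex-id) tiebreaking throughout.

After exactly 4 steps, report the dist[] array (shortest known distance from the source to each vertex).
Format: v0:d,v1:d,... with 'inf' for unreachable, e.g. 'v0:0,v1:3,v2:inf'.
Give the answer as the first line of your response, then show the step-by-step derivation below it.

v0:inf,v1:42,v2:0,v3:19,v4:35,v5:inf

step 1: dist = v0:inf,v1:inf,v2:0,v3:19,v4:inf,v5:inf
step 2: dist = v0:inf,v1:inf,v2:0,v3:19,v4:35,v5:inf
step 3: dist = v0:inf,v1:42,v2:0,v3:19,v4:35,v5:inf
step 4: dist = v0:inf,v1:42,v2:0,v3:19,v4:35,v5:inf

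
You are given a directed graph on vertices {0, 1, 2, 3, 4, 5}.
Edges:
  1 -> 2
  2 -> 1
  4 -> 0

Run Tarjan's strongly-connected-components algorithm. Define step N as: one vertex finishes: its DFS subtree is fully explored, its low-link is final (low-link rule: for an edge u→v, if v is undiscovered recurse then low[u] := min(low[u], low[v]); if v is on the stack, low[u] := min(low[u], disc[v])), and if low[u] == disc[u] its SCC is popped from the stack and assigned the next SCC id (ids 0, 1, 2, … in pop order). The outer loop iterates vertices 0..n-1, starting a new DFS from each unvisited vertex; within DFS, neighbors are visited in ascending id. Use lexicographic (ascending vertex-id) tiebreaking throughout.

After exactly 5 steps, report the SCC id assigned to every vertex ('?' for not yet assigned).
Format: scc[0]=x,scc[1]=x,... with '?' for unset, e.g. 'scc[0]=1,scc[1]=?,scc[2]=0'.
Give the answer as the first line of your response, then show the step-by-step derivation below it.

scc[0]=0,scc[1]=1,scc[2]=1,scc[3]=2,scc[4]=3,scc[5]=?

step 1: low=(low[0]=0,low[1]=?,low[2]=?,low[3]=?,low[4]=?,low[5]=?); scc=(scc[0]=0,scc[1]=?,scc[2]=?,scc[3]=?,scc[4]=?,scc[5]=?)
step 2: low=(low[0]=0,low[1]=1,low[2]=1,low[3]=?,low[4]=?,low[5]=?); scc=(scc[0]=0,scc[1]=?,scc[2]=?,scc[3]=?,scc[4]=?,scc[5]=?)
step 3: low=(low[0]=0,low[1]=1,low[2]=1,low[3]=?,low[4]=?,low[5]=?); scc=(scc[0]=0,scc[1]=1,scc[2]=1,scc[3]=?,scc[4]=?,scc[5]=?)
step 4: low=(low[0]=0,low[1]=1,low[2]=1,low[3]=3,low[4]=?,low[5]=?); scc=(scc[0]=0,scc[1]=1,scc[2]=1,scc[3]=2,scc[4]=?,scc[5]=?)
step 5: low=(low[0]=0,low[1]=1,low[2]=1,low[3]=3,low[4]=4,low[5]=?); scc=(scc[0]=0,scc[1]=1,scc[2]=1,scc[3]=2,scc[4]=3,scc[5]=?)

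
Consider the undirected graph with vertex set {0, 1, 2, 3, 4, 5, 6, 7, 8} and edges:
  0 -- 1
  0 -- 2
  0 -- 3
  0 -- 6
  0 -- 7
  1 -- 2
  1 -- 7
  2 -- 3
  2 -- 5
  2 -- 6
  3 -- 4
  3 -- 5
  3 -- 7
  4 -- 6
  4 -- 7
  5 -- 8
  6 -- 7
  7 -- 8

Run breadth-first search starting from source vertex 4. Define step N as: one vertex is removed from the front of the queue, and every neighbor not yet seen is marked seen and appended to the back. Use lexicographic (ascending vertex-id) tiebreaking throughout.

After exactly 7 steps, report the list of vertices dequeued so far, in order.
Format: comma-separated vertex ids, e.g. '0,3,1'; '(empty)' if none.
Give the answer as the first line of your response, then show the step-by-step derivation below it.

4,3,6,7,0,2,5

step 1: dequeue 4; queue=[3,6,7]; order=4
step 2: dequeue 3; queue=[6,7,0,2,5]; order=4,3
step 3: dequeue 6; queue=[7,0,2,5]; order=4,3,6
step 4: dequeue 7; queue=[0,2,5,1,8]; order=4,3,6,7
step 5: dequeue 0; queue=[2,5,1,8]; order=4,3,6,7,0
step 6: dequeue 2; queue=[5,1,8]; order=4,3,6,7,0,2
step 7: dequeue 5; queue=[1,8]; order=4,3,6,7,0,2,5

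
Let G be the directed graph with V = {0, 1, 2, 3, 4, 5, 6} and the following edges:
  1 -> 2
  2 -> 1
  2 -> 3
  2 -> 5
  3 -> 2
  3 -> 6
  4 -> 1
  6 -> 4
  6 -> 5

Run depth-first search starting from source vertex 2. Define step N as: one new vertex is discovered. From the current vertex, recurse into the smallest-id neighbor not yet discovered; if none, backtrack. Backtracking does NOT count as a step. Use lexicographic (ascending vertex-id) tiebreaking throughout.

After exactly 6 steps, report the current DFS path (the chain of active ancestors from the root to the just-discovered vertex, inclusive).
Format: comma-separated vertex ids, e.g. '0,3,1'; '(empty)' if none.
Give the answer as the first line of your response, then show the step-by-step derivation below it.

2,3,6,5

step 1: discover 2; path=2; order=2
step 2: discover 1; path=2>1; order=2,1
step 3: discover 3; path=2>3; order=2,1,3
step 4: discover 6; path=2>3>6; order=2,1,3,6
step 5: discover 4; path=2>3>6>4; order=2,1,3,6,4
step 6: discover 5; path=2>3>6>5; order=2,1,3,6,4,5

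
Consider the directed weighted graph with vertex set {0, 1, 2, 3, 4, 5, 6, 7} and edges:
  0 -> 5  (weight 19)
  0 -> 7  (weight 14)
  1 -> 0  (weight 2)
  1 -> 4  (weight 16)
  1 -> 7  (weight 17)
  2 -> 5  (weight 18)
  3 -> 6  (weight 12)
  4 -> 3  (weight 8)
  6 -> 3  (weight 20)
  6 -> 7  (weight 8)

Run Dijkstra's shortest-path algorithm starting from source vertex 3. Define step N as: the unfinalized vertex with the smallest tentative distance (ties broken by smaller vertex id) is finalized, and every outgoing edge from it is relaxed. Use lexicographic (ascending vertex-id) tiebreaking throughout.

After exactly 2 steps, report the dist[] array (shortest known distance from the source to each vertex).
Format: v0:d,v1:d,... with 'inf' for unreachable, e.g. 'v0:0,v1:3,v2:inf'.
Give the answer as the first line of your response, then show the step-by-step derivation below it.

v0:inf,v1:inf,v2:inf,v3:0,v4:inf,v5:inf,v6:12,v7:20

step 1: dist = v0:inf,v1:inf,v2:inf,v3:0,v4:inf,v5:inf,v6:12,v7:inf
step 2: dist = v0:inf,v1:inf,v2:inf,v3:0,v4:inf,v5:inf,v6:12,v7:20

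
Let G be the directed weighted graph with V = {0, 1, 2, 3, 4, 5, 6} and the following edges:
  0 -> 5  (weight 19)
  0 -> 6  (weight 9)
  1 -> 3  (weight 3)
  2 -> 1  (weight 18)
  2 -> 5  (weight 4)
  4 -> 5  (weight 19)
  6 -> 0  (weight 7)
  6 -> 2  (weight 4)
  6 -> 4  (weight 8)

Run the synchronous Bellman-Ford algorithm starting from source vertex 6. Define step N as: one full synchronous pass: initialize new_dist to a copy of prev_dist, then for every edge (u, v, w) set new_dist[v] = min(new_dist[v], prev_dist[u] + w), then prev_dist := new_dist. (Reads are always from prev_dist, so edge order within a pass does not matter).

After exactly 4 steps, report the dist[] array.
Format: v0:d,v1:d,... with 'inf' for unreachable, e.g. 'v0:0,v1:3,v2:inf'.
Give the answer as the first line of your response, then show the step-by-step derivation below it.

v0:7,v1:22,v2:4,v3:25,v4:8,v5:8,v6:0

step 1: dist = v0:7,v1:inf,v2:4,v3:inf,v4:8,v5:inf,v6:0
step 2: dist = v0:7,v1:22,v2:4,v3:inf,v4:8,v5:8,v6:0
step 3: dist = v0:7,v1:22,v2:4,v3:25,v4:8,v5:8,v6:0
step 4: dist = v0:7,v1:22,v2:4,v3:25,v4:8,v5:8,v6:0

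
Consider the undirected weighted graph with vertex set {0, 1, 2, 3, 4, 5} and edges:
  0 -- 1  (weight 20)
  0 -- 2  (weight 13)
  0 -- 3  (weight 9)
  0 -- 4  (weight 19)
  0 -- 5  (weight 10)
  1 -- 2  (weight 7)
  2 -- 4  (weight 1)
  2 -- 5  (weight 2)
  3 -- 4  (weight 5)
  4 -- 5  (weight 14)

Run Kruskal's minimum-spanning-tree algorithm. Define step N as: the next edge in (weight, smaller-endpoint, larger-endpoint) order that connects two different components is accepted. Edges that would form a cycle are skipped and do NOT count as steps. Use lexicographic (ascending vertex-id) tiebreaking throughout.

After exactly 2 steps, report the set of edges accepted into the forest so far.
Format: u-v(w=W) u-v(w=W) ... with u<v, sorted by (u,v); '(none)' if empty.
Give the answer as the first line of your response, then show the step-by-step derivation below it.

2-4(w=1) 2-5(w=2)

step 1: add edge 2-4 (w=1); MST = {2-4(w=1)}
step 2: add edge 2-5 (w=2); MST = {2-4(w=1) 2-5(w=2)}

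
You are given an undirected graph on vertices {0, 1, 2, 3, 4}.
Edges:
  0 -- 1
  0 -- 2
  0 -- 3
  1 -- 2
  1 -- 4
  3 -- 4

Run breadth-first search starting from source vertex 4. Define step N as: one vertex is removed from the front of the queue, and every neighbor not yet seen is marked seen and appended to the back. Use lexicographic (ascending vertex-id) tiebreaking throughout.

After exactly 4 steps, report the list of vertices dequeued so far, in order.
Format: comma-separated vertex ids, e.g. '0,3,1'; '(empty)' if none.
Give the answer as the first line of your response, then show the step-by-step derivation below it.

4,1,3,0

step 1: dequeue 4; queue=[1,3]; order=4
step 2: dequeue 1; queue=[3,0,2]; order=4,1
step 3: dequeue 3; queue=[0,2]; order=4,1,3
step 4: dequeue 0; queue=[2]; order=4,1,3,0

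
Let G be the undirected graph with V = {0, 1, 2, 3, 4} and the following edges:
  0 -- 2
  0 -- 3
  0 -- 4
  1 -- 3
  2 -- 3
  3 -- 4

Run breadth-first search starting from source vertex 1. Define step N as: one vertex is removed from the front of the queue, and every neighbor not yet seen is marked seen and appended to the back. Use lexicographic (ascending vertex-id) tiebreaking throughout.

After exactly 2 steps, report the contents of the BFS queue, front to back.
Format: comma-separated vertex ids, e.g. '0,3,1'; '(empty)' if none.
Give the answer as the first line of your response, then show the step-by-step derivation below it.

0,2,4

step 1: dequeue 1; queue=[3]; order=1
step 2: dequeue 3; queue=[0,2,4]; order=1,3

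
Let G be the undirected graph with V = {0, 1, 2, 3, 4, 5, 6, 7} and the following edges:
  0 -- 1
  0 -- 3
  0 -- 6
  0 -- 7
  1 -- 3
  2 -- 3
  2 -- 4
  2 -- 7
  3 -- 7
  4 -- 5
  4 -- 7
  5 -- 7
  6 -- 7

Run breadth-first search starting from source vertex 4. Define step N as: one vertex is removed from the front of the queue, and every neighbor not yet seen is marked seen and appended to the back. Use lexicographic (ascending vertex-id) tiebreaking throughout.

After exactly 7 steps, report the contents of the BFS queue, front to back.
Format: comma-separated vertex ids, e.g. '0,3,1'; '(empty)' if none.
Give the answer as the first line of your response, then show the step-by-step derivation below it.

1

step 1: dequeue 4; queue=[2,5,7]; order=4
step 2: dequeue 2; queue=[5,7,3]; order=4,2
step 3: dequeue 5; queue=[7,3]; order=4,2,5
step 4: dequeue 7; queue=[3,0,6]; order=4,2,5,7
step 5: dequeue 3; queue=[0,6,1]; order=4,2,5,7,3
step 6: dequeue 0; queue=[6,1]; order=4,2,5,7,3,0
step 7: dequeue 6; queue=[1]; order=4,2,5,7,3,0,6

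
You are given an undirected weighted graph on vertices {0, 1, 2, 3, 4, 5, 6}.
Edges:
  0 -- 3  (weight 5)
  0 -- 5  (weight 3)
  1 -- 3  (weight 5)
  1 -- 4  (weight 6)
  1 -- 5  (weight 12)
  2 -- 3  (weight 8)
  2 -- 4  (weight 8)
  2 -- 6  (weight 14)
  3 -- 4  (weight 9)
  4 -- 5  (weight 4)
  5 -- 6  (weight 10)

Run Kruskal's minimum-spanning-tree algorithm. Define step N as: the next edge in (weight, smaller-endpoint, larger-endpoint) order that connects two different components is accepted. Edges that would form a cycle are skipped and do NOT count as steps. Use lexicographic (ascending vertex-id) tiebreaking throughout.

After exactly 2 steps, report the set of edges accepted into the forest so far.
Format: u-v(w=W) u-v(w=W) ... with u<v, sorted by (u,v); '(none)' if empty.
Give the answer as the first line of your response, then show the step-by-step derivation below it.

0-5(w=3) 4-5(w=4)

step 1: add edge 0-5 (w=3); MST = {0-5(w=3)}
step 2: add edge 4-5 (w=4); MST = {0-5(w=3) 4-5(w=4)}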